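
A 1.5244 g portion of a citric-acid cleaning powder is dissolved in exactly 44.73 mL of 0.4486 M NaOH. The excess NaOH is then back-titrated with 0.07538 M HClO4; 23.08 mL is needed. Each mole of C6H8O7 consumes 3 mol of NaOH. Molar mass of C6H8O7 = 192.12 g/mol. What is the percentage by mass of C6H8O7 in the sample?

Total n(NaOH) added = 0.4486 x 0.04473 = 0.02007 mol.
n(HClO4) used = 0.07538 x 0.02308 = 0.001740 mol, which equals the excess n(NaOH).
So n(NaOH) consumed by the sample = 0.02007 - 0.001740 = 0.01833 mol.
n(C6H8O7) = 0.01833 / 3 = 0.006109 mol.
mass C6H8O7 = 0.006109 x 192.12 = 1.174 g, so %C6H8O7 = 1.174/1.5244 x 100 = 77.0%.

77.0%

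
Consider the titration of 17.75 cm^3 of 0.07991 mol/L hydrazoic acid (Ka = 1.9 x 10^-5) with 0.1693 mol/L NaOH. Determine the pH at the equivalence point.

8.73

n(HN3) = 0.07991 x 0.01775 = 0.001418 mol; V(NaOH) at equivalence = 0.001418/0.1693 = 0.008378 L.
At equivalence all the acid is converted to N3-; total volume = 0.01775 + 0.008378 = 0.02613 L, so [N3-] = 0.001418/0.02613 = 0.05429 M.
Kb = Kw/Ka = 1.0e-14 / 1.9 x 10^-5 = 5.26e-10.
[OH^-] = sqrt(Kb x [N3-]) = sqrt(5.26e-10 x 0.05429) = 5.35e-6 M.
pOH = 5.27, so pH = 14.00 - 5.27 = 8.73.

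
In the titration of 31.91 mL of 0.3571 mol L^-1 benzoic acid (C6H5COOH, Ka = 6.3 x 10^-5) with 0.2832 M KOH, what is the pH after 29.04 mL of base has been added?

4.61

Initial n(C6H5COOH) = 0.3571 x 0.03191 = 0.01140 mol.
n(KOH) added = 0.2832 x 0.02904 = 0.008224 mol, converting that many moles of C6H5COOH to C6H5COO-.
Remaining n(C6H5COOH) = 0.003171 mol; n(C6H5COO-) = 0.008224 mol.
By Henderson-Hasselbalch, pH = pKa + log([A^-]/[HA]) = 4.20 + log(0.008224/0.003171) = 4.20 + (+0.41) = 4.61.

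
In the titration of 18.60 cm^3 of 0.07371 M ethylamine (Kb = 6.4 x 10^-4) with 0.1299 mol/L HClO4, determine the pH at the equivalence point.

6.07

n(C2H5NH2) = 0.07371 x 0.01860 = 0.001371 mol; V(HClO4) at equivalence = 0.001371/0.1299 = 0.01055 L.
At equivalence the base is fully converted to C2H5NH3+; total volume = 0.02915 L, so [C2H5NH3+] = 0.001371/0.02915 = 0.04703 M.
Ka(C2H5NH3+) = Kw/Kb = 1.0e-14 / 6.4 x 10^-4 = 1.56e-11.
[H^+] = sqrt(Ka x [C2H5NH3+]) = sqrt(1.56e-11 x 0.04703) = 8.57e-7 M.
pH = -log(8.57e-7) = 6.07.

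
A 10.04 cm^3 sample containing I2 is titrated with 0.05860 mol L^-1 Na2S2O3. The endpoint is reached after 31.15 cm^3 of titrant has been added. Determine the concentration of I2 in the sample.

n(Na2S2O3) = 0.05860 x 0.03115 = 0.001825 mol.
From the balanced equation, 2 mol Na2S2O3 reacts with 1 mol I2, so n(I2) = 0.001825 x 1/2 = 0.0009127 mol.
[I2] = 0.0009127 / 0.01004 L = 0.0909 M.

0.0909 M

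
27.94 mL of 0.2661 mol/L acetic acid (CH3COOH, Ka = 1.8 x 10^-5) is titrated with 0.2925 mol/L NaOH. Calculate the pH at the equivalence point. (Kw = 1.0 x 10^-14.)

8.94

n(CH3COOH) = 0.2661 x 0.02794 = 0.007435 mol; V(NaOH) at equivalence = 0.007435/0.2925 = 0.02542 L.
At equivalence all the acid is converted to CH3COO-; total volume = 0.02794 + 0.02542 = 0.05336 L, so [CH3COO-] = 0.007435/0.05336 = 0.1393 M.
Kb = Kw/Ka = 1.0e-14 / 1.8 x 10^-5 = 5.56e-10.
[OH^-] = sqrt(Kb x [CH3COO-]) = sqrt(5.56e-10 x 0.1393) = 8.80e-6 M.
pOH = 5.06, so pH = 14.00 - 5.06 = 8.94.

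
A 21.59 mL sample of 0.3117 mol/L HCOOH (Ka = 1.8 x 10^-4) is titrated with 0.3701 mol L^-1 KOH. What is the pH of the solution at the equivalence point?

8.49

n(HCOOH) = 0.3117 x 0.02159 = 0.006730 mol; V(KOH) at equivalence = 0.006730/0.3701 = 0.01818 L.
At equivalence all the acid is converted to HCOO-; total volume = 0.02159 + 0.01818 = 0.03977 L, so [HCOO-] = 0.006730/0.03977 = 0.1692 M.
Kb = Kw/Ka = 1.0e-14 / 1.8 x 10^-4 = 5.56e-11.
[OH^-] = sqrt(Kb x [HCOO-]) = sqrt(5.56e-11 x 0.1692) = 3.07e-6 M.
pOH = 5.51, so pH = 14.00 - 5.51 = 8.49.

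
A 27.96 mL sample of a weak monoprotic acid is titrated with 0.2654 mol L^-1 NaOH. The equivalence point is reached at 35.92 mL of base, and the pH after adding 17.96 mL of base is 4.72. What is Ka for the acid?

1.9 x 10^-5

17.96 mL is half of the equivalence volume, so this is the half-equivalence point where [HA] = [A^-].
At half-equivalence pH = pKa, so pKa = 4.72.
Ka = 10^(-4.72) = 1.9 x 10^-5.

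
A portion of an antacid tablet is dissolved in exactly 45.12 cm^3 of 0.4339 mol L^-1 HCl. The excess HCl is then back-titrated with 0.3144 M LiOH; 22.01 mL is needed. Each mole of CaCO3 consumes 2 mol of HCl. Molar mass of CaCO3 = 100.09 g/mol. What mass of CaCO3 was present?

Total n(HCl) added = 0.4339 x 0.04512 = 0.01958 mol.
n(LiOH) used = 0.3144 x 0.02201 = 0.006920 mol, which equals the excess n(HCl).
So n(HCl) consumed by the sample = 0.01958 - 0.006920 = 0.01266 mol.
n(CaCO3) = 0.01266 / 2 = 0.006329 mol.
mass = 0.006329 mol x 100.09 g/mol = 0.633 g.

0.633 g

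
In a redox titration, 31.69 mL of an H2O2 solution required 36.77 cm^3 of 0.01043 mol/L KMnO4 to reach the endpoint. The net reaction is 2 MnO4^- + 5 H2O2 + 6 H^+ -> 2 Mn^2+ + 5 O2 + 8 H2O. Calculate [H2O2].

0.0303 M

n(KMnO4) = 0.01043 x 0.03677 = 0.0003835 mol.
From the balanced equation, 2 mol KMnO4 reacts with 5 mol H2O2, so n(H2O2) = 0.0003835 x 5/2 = 0.0009588 mol.
[H2O2] = 0.0009588 / 0.03169 L = 0.0303 M.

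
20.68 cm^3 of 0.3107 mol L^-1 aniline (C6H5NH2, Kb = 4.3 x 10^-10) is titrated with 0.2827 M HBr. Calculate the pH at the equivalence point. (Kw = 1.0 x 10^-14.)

n(C6H5NH2) = 0.3107 x 0.02068 = 0.006425 mol; V(HBr) at equivalence = 0.006425/0.2827 = 0.02273 L.
At equivalence the base is fully converted to C6H5NH3+; total volume = 0.04341 L, so [C6H5NH3+] = 0.006425/0.04341 = 0.1480 M.
Ka(C6H5NH3+) = Kw/Kb = 1.0e-14 / 4.3 x 10^-10 = 2.33e-5.
[H^+] = sqrt(Ka x [C6H5NH3+]) = sqrt(2.33e-5 x 0.1480) = 0.00186 M.
pH = -log(0.00186) = 2.73.

2.73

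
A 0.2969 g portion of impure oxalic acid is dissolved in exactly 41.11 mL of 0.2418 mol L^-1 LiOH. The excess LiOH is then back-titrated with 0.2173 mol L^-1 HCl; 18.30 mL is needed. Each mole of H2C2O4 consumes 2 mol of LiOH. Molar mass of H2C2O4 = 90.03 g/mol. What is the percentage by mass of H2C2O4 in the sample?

90.4%

Total n(LiOH) added = 0.2418 x 0.04111 = 0.009940 mol.
n(HCl) used = 0.2173 x 0.01830 = 0.003977 mol, which equals the excess n(LiOH).
So n(LiOH) consumed by the sample = 0.009940 - 0.003977 = 0.005964 mol.
n(H2C2O4) = 0.005964 / 2 = 0.002982 mol.
mass H2C2O4 = 0.002982 x 90.03 = 0.2685 g, so %H2C2O4 = 0.2685/0.2969 x 100 = 90.4%.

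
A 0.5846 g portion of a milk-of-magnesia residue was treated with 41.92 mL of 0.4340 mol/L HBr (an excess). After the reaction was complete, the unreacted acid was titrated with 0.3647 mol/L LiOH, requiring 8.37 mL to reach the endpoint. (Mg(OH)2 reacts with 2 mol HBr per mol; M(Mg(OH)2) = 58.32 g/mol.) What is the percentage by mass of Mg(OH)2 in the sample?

75.5%

Total n(HBr) added = 0.4340 x 0.04192 = 0.01819 mol.
n(LiOH) used = 0.3647 x 0.008370 = 0.003053 mol, which equals the excess n(HBr).
So n(HBr) consumed by the sample = 0.01819 - 0.003053 = 0.01514 mol.
n(Mg(OH)2) = 0.01514 / 2 = 0.007570 mol.
mass Mg(OH)2 = 0.007570 x 58.32 = 0.4415 g, so %Mg(OH)2 = 0.4415/0.5846 x 100 = 75.5%.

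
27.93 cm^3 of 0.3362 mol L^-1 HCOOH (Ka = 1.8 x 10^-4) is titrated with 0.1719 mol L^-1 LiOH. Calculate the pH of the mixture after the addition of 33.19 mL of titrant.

Initial n(HCOOH) = 0.3362 x 0.02793 = 0.009390 mol.
n(LiOH) added = 0.1719 x 0.03319 = 0.005705 mol, converting that many moles of HCOOH to HCOO-.
Remaining n(HCOOH) = 0.003685 mol; n(HCOO-) = 0.005705 mol.
By Henderson-Hasselbalch, pH = pKa + log([A^-]/[HA]) = 3.74 + log(0.005705/0.003685) = 3.74 + (+0.19) = 3.93.

3.93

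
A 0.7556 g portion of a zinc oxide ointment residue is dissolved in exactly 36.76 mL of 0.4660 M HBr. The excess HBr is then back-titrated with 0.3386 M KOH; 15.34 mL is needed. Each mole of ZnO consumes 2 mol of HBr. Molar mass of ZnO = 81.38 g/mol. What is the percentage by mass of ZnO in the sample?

64.3%

Total n(HBr) added = 0.4660 x 0.03676 = 0.01713 mol.
n(KOH) used = 0.3386 x 0.01534 = 0.005194 mol, which equals the excess n(HBr).
So n(HBr) consumed by the sample = 0.01713 - 0.005194 = 0.01194 mol.
n(ZnO) = 0.01194 / 2 = 0.005968 mol.
mass ZnO = 0.005968 x 81.38 = 0.4857 g, so %ZnO = 0.4857/0.7556 x 100 = 64.3%.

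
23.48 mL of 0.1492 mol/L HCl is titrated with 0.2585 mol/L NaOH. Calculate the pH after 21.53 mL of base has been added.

n(acid) = 0.1492 x 0.02348 = 0.003503 mol; n(NaOH) added = 0.2585 x 0.02153 = 0.005566 mol.
Base is in excess by 0.005566 - 0.003503 = 0.002062 mol in a total volume of 0.04501 L.
[OH^-] = 0.002062/0.04501 = 0.04582 M, so pOH = 1.34 and pH = 14.00 - 1.34 = 12.66.

12.66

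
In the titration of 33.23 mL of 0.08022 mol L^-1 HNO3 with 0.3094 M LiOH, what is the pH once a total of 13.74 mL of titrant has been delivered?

12.53

n(acid) = 0.08022 x 0.03323 = 0.002666 mol; n(LiOH) added = 0.3094 x 0.01374 = 0.004251 mol.
Base is in excess by 0.004251 - 0.002666 = 0.001585 mol in a total volume of 0.04697 L.
[OH^-] = 0.001585/0.04697 = 0.03375 M, so pOH = 1.47 and pH = 14.00 - 1.47 = 12.53.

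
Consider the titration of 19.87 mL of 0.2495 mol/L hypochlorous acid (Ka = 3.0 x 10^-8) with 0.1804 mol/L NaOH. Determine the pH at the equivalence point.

10.27

n(HClO) = 0.2495 x 0.01987 = 0.004958 mol; V(NaOH) at equivalence = 0.004958/0.1804 = 0.02748 L.
At equivalence all the acid is converted to ClO-; total volume = 0.01987 + 0.02748 = 0.04735 L, so [ClO-] = 0.004958/0.04735 = 0.1047 M.
Kb = Kw/Ka = 1.0e-14 / 3.0 x 10^-8 = 3.33e-7.
[OH^-] = sqrt(Kb x [ClO-]) = sqrt(3.33e-7 x 0.1047) = 0.000187 M.
pOH = 3.73, so pH = 14.00 - 3.73 = 10.27.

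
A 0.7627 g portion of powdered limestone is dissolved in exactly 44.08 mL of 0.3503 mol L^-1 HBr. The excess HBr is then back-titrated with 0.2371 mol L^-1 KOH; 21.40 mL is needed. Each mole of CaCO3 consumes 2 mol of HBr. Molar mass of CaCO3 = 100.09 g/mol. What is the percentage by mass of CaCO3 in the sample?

Total n(HBr) added = 0.3503 x 0.04408 = 0.01544 mol.
n(KOH) used = 0.2371 x 0.02140 = 0.005074 mol, which equals the excess n(HBr).
So n(HBr) consumed by the sample = 0.01544 - 0.005074 = 0.01037 mol.
n(CaCO3) = 0.01037 / 2 = 0.005184 mol.
mass CaCO3 = 0.005184 x 100.09 = 0.5188 g, so %CaCO3 = 0.5188/0.7627 x 100 = 68.0%.

68.0%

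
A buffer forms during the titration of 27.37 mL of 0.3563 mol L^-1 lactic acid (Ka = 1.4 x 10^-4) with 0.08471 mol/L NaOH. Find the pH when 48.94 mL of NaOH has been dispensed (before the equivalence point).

Initial n(HC3H5O3) = 0.3563 x 0.02737 = 0.009752 mol.
n(NaOH) added = 0.08471 x 0.04894 = 0.004146 mol, converting that many moles of HC3H5O3 to C3H5O3-.
Remaining n(HC3H5O3) = 0.005606 mol; n(C3H5O3-) = 0.004146 mol.
By Henderson-Hasselbalch, pH = pKa + log([A^-]/[HA]) = 3.85 + log(0.004146/0.005606) = 3.85 + (-0.13) = 3.72.

3.72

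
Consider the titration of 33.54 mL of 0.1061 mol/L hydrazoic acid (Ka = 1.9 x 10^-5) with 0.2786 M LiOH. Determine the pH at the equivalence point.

8.80

n(HN3) = 0.1061 x 0.03354 = 0.003559 mol; V(LiOH) at equivalence = 0.003559/0.2786 = 0.01277 L.
At equivalence all the acid is converted to N3-; total volume = 0.03354 + 0.01277 = 0.04631 L, so [N3-] = 0.003559/0.04631 = 0.07684 M.
Kb = Kw/Ka = 1.0e-14 / 1.9 x 10^-5 = 5.26e-10.
[OH^-] = sqrt(Kb x [N3-]) = sqrt(5.26e-10 x 0.07684) = 6.36e-6 M.
pOH = 5.20, so pH = 14.00 - 5.20 = 8.80.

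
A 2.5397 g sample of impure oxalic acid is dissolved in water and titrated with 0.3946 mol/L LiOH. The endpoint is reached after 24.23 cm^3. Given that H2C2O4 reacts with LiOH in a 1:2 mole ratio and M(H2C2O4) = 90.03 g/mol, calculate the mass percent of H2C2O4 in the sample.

16.9%

n(LiOH) = 0.3946 x 0.02423 = 0.009561 mol.
n(H2C2O4) = 0.009561 / 2 = 0.004781 mol.
mass of H2C2O4 = 0.004781 x 90.03 = 0.4304 g.
% purity = 0.4304 / 2.5397 x 100 = 16.9%.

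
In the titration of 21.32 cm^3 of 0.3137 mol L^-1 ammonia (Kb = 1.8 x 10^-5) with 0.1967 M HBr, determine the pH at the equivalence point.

5.09

n(NH3) = 0.3137 x 0.02132 = 0.006688 mol; V(HBr) at equivalence = 0.006688/0.1967 = 0.03400 L.
At equivalence the base is fully converted to NH4+; total volume = 0.05532 L, so [NH4+] = 0.006688/0.05532 = 0.1209 M.
Ka(NH4+) = Kw/Kb = 1.0e-14 / 1.8 x 10^-5 = 5.56e-10.
[H^+] = sqrt(Ka x [NH4+]) = sqrt(5.56e-10 x 0.1209) = 8.20e-6 M.
pH = -log(8.20e-6) = 5.09.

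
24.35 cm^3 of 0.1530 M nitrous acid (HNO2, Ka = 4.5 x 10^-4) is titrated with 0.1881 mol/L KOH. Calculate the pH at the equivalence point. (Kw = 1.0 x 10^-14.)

n(HNO2) = 0.1530 x 0.02435 = 0.003726 mol; V(KOH) at equivalence = 0.003726/0.1881 = 0.01981 L.
At equivalence all the acid is converted to NO2-; total volume = 0.02435 + 0.01981 = 0.04416 L, so [NO2-] = 0.003726/0.04416 = 0.08437 M.
Kb = Kw/Ka = 1.0e-14 / 4.5 x 10^-4 = 2.22e-11.
[OH^-] = sqrt(Kb x [NO2-]) = sqrt(2.22e-11 x 0.08437) = 1.37e-6 M.
pOH = 5.86, so pH = 14.00 - 5.86 = 8.14.

8.14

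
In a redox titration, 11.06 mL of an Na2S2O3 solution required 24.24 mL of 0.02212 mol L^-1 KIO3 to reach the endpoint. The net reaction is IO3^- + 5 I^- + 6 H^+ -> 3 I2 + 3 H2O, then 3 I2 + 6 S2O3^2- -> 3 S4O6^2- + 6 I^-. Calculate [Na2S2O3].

0.291 M

n(KIO3) = 0.02212 x 0.02424 = 0.0005362 mol.
From the balanced equation, 1 mol KIO3 reacts with 6 mol Na2S2O3, so n(Na2S2O3) = 0.0005362 x 6/1 = 0.003217 mol.
[Na2S2O3] = 0.003217 / 0.01106 L = 0.291 M.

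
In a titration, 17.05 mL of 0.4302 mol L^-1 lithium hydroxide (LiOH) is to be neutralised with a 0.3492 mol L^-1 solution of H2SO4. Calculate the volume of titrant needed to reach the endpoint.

10.5 mL

n(LiOH) = 0.4302 mol/L x 0.01705 L = 0.007335 mol.
The neutralisation is 2 LiOH : 1 H2SO4, so n(H2SO4) = 0.007335 x 1/2 = 0.003667 mol.
V(H2SO4) = 0.003667 / 0.3492 = 0.01050 L = 10.5 mL.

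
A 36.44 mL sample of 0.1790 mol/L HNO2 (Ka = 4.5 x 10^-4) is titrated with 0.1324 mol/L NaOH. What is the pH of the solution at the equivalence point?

n(HNO2) = 0.1790 x 0.03644 = 0.006523 mol; V(NaOH) at equivalence = 0.006523/0.1324 = 0.04927 L.
At equivalence all the acid is converted to NO2-; total volume = 0.03644 + 0.04927 = 0.08571 L, so [NO2-] = 0.006523/0.08571 = 0.07611 M.
Kb = Kw/Ka = 1.0e-14 / 4.5 x 10^-4 = 2.22e-11.
[OH^-] = sqrt(Kb x [NO2-]) = sqrt(2.22e-11 x 0.07611) = 1.30e-6 M.
pOH = 5.89, so pH = 14.00 - 5.89 = 8.11.

8.11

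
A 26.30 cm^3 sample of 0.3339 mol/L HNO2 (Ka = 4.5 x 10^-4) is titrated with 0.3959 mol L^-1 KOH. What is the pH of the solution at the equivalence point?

8.30

n(HNO2) = 0.3339 x 0.02630 = 0.008782 mol; V(KOH) at equivalence = 0.008782/0.3959 = 0.02218 L.
At equivalence all the acid is converted to NO2-; total volume = 0.02630 + 0.02218 = 0.04848 L, so [NO2-] = 0.008782/0.04848 = 0.1811 M.
Kb = Kw/Ka = 1.0e-14 / 4.5 x 10^-4 = 2.22e-11.
[OH^-] = sqrt(Kb x [NO2-]) = sqrt(2.22e-11 x 0.1811) = 2.01e-6 M.
pOH = 5.70, so pH = 14.00 - 5.70 = 8.30.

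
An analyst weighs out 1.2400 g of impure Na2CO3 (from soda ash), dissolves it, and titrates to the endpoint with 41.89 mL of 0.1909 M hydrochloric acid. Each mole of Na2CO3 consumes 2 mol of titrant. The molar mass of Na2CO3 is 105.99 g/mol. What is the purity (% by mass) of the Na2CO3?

n(HCl) = 0.1909 x 0.04189 = 0.007997 mol.
n(Na2CO3) = 0.007997 / 2 = 0.003998 mol.
mass of Na2CO3 = 0.003998 x 105.99 = 0.4238 g.
% purity = 0.4238 / 1.2400 x 100 = 34.2%.

34.2%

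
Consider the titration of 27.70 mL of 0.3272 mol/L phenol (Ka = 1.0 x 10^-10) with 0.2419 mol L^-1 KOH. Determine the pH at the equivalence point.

11.57

n(C6H5OH) = 0.3272 x 0.02770 = 0.009063 mol; V(KOH) at equivalence = 0.009063/0.2419 = 0.03747 L.
At equivalence all the acid is converted to C6H5O-; total volume = 0.02770 + 0.03747 = 0.06517 L, so [C6H5O-] = 0.009063/0.06517 = 0.1391 M.
Kb = Kw/Ka = 1.0e-14 / 1.0 x 10^-10 = 0.000100.
[OH^-] = sqrt(Kb x [C6H5O-]) = sqrt(0.000100 x 0.1391) = 0.00373 M.
pOH = 2.43, so pH = 14.00 - 2.43 = 11.57.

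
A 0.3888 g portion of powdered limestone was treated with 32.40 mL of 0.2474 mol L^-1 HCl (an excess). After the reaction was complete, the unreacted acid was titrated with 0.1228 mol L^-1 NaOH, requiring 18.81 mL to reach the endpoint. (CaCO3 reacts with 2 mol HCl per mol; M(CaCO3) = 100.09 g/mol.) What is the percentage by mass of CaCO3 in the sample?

73.4%

Total n(HCl) added = 0.2474 x 0.03240 = 0.008016 mol.
n(NaOH) used = 0.1228 x 0.01881 = 0.002310 mol, which equals the excess n(HCl).
So n(HCl) consumed by the sample = 0.008016 - 0.002310 = 0.005706 mol.
n(CaCO3) = 0.005706 / 2 = 0.002853 mol.
mass CaCO3 = 0.002853 x 100.09 = 0.2856 g, so %CaCO3 = 0.2856/0.3888 x 100 = 73.4%.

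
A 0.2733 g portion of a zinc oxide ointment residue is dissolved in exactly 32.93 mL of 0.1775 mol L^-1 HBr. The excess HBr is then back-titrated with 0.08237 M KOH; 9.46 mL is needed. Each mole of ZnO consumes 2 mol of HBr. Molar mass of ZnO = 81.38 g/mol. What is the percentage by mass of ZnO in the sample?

75.4%

Total n(HBr) added = 0.1775 x 0.03293 = 0.005845 mol.
n(KOH) used = 0.08237 x 0.009460 = 0.0007792 mol, which equals the excess n(HBr).
So n(HBr) consumed by the sample = 0.005845 - 0.0007792 = 0.005066 mol.
n(ZnO) = 0.005066 / 2 = 0.002533 mol.
mass ZnO = 0.002533 x 81.38 = 0.2061 g, so %ZnO = 0.2061/0.2733 x 100 = 75.4%.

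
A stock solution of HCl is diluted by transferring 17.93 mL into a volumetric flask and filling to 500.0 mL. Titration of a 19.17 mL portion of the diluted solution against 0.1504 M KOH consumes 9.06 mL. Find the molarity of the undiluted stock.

1.98 M

n(KOH) = 0.1504 x 0.009060 = 0.001363 mol.
n(HCl) in the aliquot = 0.001363 mol.
[diluted HCl] = 0.001363 / 0.01917 = 0.07108 M.
Dilution factor = 500.0/17.93 = 27.89, so [stock] = 0.07108 x 27.89 = 1.98 M.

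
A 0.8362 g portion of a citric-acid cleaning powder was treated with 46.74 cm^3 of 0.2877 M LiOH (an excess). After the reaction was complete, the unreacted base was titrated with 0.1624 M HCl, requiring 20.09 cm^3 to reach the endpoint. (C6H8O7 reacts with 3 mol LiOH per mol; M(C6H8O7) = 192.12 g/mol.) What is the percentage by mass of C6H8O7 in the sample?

Total n(LiOH) added = 0.2877 x 0.04674 = 0.01345 mol.
n(HCl) used = 0.1624 x 0.02009 = 0.003263 mol, which equals the excess n(LiOH).
So n(LiOH) consumed by the sample = 0.01345 - 0.003263 = 0.01018 mol.
n(C6H8O7) = 0.01018 / 3 = 0.003395 mol.
mass C6H8O7 = 0.003395 x 192.12 = 0.6522 g, so %C6H8O7 = 0.6522/0.8362 x 100 = 78.0%.

78.0%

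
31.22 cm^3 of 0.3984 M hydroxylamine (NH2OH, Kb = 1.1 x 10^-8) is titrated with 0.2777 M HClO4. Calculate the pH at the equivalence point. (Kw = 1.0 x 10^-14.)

n(NH2OH) = 0.3984 x 0.03122 = 0.01244 mol; V(HClO4) at equivalence = 0.01244/0.2777 = 0.04479 L.
At equivalence the base is fully converted to NH3OH+; total volume = 0.07601 L, so [NH3OH+] = 0.01244/0.07601 = 0.1636 M.
Ka(NH3OH+) = Kw/Kb = 1.0e-14 / 1.1 x 10^-8 = 9.09e-7.
[H^+] = sqrt(Ka x [NH3OH+]) = sqrt(9.09e-7 x 0.1636) = 0.000386 M.
pH = -log(0.000386) = 3.41.

3.41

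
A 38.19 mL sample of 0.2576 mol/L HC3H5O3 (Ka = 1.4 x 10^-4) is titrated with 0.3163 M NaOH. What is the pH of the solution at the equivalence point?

8.50

n(HC3H5O3) = 0.2576 x 0.03819 = 0.009838 mol; V(NaOH) at equivalence = 0.009838/0.3163 = 0.03110 L.
At equivalence all the acid is converted to C3H5O3-; total volume = 0.03819 + 0.03110 = 0.06929 L, so [C3H5O3-] = 0.009838/0.06929 = 0.1420 M.
Kb = Kw/Ka = 1.0e-14 / 1.4 x 10^-4 = 7.14e-11.
[OH^-] = sqrt(Kb x [C3H5O3-]) = sqrt(7.14e-11 x 0.1420) = 3.18e-6 M.
pOH = 5.50, so pH = 14.00 - 5.50 = 8.50.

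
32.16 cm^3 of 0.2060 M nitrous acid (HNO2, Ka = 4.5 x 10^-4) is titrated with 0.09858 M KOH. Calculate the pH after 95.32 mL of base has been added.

n(acid) = 0.2060 x 0.03216 = 0.006625 mol; n(KOH) added = 0.09858 x 0.09532 = 0.009397 mol.
Base is in excess by 0.009397 - 0.006625 = 0.002772 mol in a total volume of 0.1275 L.
[OH^-] = 0.002772/0.1275 = 0.02174 M, so pOH = 1.66 and pH = 14.00 - 1.66 = 12.34.

12.34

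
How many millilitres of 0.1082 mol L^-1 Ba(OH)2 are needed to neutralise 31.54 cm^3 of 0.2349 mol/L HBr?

34.2 mL

n(HBr) = 0.2349 mol/L x 0.03154 L = 0.007409 mol.
The neutralisation is 2 HBr : 1 Ba(OH)2, so n(Ba(OH)2) = 0.007409 x 1/2 = 0.003704 mol.
V(Ba(OH)2) = 0.003704 / 0.1082 = 0.03424 L = 34.2 mL.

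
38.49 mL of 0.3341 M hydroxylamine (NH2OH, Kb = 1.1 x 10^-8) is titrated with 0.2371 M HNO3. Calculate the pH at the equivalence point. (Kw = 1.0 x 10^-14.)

n(NH2OH) = 0.3341 x 0.03849 = 0.01286 mol; V(HNO3) at equivalence = 0.01286/0.2371 = 0.05424 L.
At equivalence the base is fully converted to NH3OH+; total volume = 0.09273 L, so [NH3OH+] = 0.01286/0.09273 = 0.1387 M.
Ka(NH3OH+) = Kw/Kb = 1.0e-14 / 1.1 x 10^-8 = 9.09e-7.
[H^+] = sqrt(Ka x [NH3OH+]) = sqrt(9.09e-7 x 0.1387) = 0.000355 M.
pH = -log(0.000355) = 3.45.

3.45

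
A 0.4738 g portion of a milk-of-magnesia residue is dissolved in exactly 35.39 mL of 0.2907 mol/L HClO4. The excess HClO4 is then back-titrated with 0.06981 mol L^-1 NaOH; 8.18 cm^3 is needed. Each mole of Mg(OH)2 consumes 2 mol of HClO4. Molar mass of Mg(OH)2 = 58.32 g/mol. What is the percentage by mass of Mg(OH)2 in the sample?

Total n(HClO4) added = 0.2907 x 0.03539 = 0.01029 mol.
n(NaOH) used = 0.06981 x 0.008180 = 0.0005710 mol, which equals the excess n(HClO4).
So n(HClO4) consumed by the sample = 0.01029 - 0.0005710 = 0.009717 mol.
n(Mg(OH)2) = 0.009717 / 2 = 0.004858 mol.
mass Mg(OH)2 = 0.004858 x 58.32 = 0.2833 g, so %Mg(OH)2 = 0.2833/0.4738 x 100 = 59.8%.

59.8%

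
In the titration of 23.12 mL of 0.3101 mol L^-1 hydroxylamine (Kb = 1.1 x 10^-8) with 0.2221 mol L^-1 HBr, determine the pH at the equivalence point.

n(NH2OH) = 0.3101 x 0.02312 = 0.007170 mol; V(HBr) at equivalence = 0.007170/0.2221 = 0.03228 L.
At equivalence the base is fully converted to NH3OH+; total volume = 0.05540 L, so [NH3OH+] = 0.007170/0.05540 = 0.1294 M.
Ka(NH3OH+) = Kw/Kb = 1.0e-14 / 1.1 x 10^-8 = 9.09e-7.
[H^+] = sqrt(Ka x [NH3OH+]) = sqrt(9.09e-7 x 0.1294) = 0.000343 M.
pH = -log(0.000343) = 3.46.

3.46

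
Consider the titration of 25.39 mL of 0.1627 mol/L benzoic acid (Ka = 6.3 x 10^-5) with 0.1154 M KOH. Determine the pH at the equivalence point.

8.52

n(C6H5COOH) = 0.1627 x 0.02539 = 0.004131 mol; V(KOH) at equivalence = 0.004131/0.1154 = 0.03580 L.
At equivalence all the acid is converted to C6H5COO-; total volume = 0.02539 + 0.03580 = 0.06119 L, so [C6H5COO-] = 0.004131/0.06119 = 0.06751 M.
Kb = Kw/Ka = 1.0e-14 / 6.3 x 10^-5 = 1.59e-10.
[OH^-] = sqrt(Kb x [C6H5COO-]) = sqrt(1.59e-10 x 0.06751) = 3.27e-6 M.
pOH = 5.48, so pH = 14.00 - 5.48 = 8.52.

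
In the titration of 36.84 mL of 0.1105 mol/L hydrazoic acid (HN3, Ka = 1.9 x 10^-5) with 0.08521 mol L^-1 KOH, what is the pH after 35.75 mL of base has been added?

5.19

Initial n(HN3) = 0.1105 x 0.03684 = 0.004071 mol.
n(KOH) added = 0.08521 x 0.03575 = 0.003046 mol, converting that many moles of HN3 to N3-.
Remaining n(HN3) = 0.001025 mol; n(N3-) = 0.003046 mol.
By Henderson-Hasselbalch, pH = pKa + log([A^-]/[HA]) = 4.72 + log(0.003046/0.001025) = 4.72 + (+0.47) = 5.19.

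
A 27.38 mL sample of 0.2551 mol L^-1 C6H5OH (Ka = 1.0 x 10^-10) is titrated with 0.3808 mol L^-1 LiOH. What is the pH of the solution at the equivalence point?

11.59

n(C6H5OH) = 0.2551 x 0.02738 = 0.006985 mol; V(LiOH) at equivalence = 0.006985/0.3808 = 0.01834 L.
At equivalence all the acid is converted to C6H5O-; total volume = 0.02738 + 0.01834 = 0.04572 L, so [C6H5O-] = 0.006985/0.04572 = 0.1528 M.
Kb = Kw/Ka = 1.0e-14 / 1.0 x 10^-10 = 0.000100.
[OH^-] = sqrt(Kb x [C6H5O-]) = sqrt(0.000100 x 0.1528) = 0.00391 M.
pOH = 2.41, so pH = 14.00 - 2.41 = 11.59.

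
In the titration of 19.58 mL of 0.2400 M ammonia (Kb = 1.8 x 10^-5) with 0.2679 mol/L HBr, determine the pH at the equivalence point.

5.08

n(NH3) = 0.2400 x 0.01958 = 0.004699 mol; V(HBr) at equivalence = 0.004699/0.2679 = 0.01754 L.
At equivalence the base is fully converted to NH4+; total volume = 0.03712 L, so [NH4+] = 0.004699/0.03712 = 0.1266 M.
Ka(NH4+) = Kw/Kb = 1.0e-14 / 1.8 x 10^-5 = 5.56e-10.
[H^+] = sqrt(Ka x [NH4+]) = sqrt(5.56e-10 x 0.1266) = 8.39e-6 M.
pH = -log(8.39e-6) = 5.08.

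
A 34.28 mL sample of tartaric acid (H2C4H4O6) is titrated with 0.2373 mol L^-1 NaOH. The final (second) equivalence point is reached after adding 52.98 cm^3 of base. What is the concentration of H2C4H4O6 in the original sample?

0.183 M

n(NaOH) = 0.2373 x 0.05298 = 0.01257 mol.
At the final (second) equivalence point, 2 mol OH^- react per mol H2C4H4O6, so n(H2C4H4O6) = 0.01257 / 2 = 0.006286 mol.
[H2C4H4O6] = 0.006286 / 0.03428 L = 0.183 M.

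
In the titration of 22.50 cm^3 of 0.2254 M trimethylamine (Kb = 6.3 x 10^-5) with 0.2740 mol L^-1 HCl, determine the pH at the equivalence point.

n((CH3)3N) = 0.2254 x 0.02250 = 0.005071 mol; V(HCl) at equivalence = 0.005071/0.2740 = 0.01851 L.
At equivalence the base is fully converted to (CH3)3NH+; total volume = 0.04101 L, so [(CH3)3NH+] = 0.005071/0.04101 = 0.1237 M.
Ka((CH3)3NH+) = Kw/Kb = 1.0e-14 / 6.3 x 10^-5 = 1.59e-10.
[H^+] = sqrt(Ka x [(CH3)3NH+]) = sqrt(1.59e-10 x 0.1237) = 4.43e-6 M.
pH = -log(4.43e-6) = 5.35.

5.35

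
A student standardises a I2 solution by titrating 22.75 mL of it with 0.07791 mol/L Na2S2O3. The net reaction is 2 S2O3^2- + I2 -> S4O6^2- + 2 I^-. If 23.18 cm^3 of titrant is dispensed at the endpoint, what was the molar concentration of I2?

n(Na2S2O3) = 0.07791 x 0.02318 = 0.001806 mol.
From the balanced equation, 2 mol Na2S2O3 reacts with 1 mol I2, so n(I2) = 0.001806 x 1/2 = 0.0009030 mol.
[I2] = 0.0009030 / 0.02275 L = 0.0397 M.

0.0397 M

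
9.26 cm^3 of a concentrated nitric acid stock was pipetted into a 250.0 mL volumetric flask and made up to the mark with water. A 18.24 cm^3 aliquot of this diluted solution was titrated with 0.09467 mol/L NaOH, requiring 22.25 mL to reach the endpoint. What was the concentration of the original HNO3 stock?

3.12 M

n(NaOH) = 0.09467 x 0.02225 = 0.002106 mol.
n(HNO3) in the aliquot = 0.002106 mol.
[diluted HNO3] = 0.002106 / 0.01824 = 0.1155 M.
Dilution factor = 250.0/9.260 = 27.00, so [stock] = 0.1155 x 27.00 = 3.12 M.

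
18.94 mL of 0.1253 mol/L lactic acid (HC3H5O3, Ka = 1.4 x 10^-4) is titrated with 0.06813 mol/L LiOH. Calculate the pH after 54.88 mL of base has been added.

12.27

n(acid) = 0.1253 x 0.01894 = 0.002373 mol; n(LiOH) added = 0.06813 x 0.05488 = 0.003739 mol.
Base is in excess by 0.003739 - 0.002373 = 0.001366 mol in a total volume of 0.07382 L.
[OH^-] = 0.001366/0.07382 = 0.01850 M, so pOH = 1.73 and pH = 14.00 - 1.73 = 12.27.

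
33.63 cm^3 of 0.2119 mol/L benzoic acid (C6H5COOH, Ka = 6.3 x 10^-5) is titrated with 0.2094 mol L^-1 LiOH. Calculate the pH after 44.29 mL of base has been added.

n(acid) = 0.2119 x 0.03363 = 0.007126 mol; n(LiOH) added = 0.2094 x 0.04429 = 0.009274 mol.
Base is in excess by 0.009274 - 0.007126 = 0.002148 mol in a total volume of 0.07792 L.
[OH^-] = 0.002148/0.07792 = 0.02757 M, so pOH = 1.56 and pH = 14.00 - 1.56 = 12.44.

12.44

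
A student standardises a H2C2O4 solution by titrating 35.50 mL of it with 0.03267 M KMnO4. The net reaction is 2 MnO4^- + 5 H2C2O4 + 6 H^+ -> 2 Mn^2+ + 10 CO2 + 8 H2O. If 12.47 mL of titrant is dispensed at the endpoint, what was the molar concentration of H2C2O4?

0.0287 M

n(KMnO4) = 0.03267 x 0.01247 = 0.0004074 mol.
From the balanced equation, 2 mol KMnO4 reacts with 5 mol H2C2O4, so n(H2C2O4) = 0.0004074 x 5/2 = 0.001018 mol.
[H2C2O4] = 0.001018 / 0.03550 L = 0.0287 M.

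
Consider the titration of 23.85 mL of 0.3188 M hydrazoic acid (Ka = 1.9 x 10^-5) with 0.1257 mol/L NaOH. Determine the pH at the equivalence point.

n(HN3) = 0.3188 x 0.02385 = 0.007603 mol; V(NaOH) at equivalence = 0.007603/0.1257 = 0.06049 L.
At equivalence all the acid is converted to N3-; total volume = 0.02385 + 0.06049 = 0.08434 L, so [N3-] = 0.007603/0.08434 = 0.09015 M.
Kb = Kw/Ka = 1.0e-14 / 1.9 x 10^-5 = 5.26e-10.
[OH^-] = sqrt(Kb x [N3-]) = sqrt(5.26e-10 x 0.09015) = 6.89e-6 M.
pOH = 5.16, so pH = 14.00 - 5.16 = 8.84.

8.84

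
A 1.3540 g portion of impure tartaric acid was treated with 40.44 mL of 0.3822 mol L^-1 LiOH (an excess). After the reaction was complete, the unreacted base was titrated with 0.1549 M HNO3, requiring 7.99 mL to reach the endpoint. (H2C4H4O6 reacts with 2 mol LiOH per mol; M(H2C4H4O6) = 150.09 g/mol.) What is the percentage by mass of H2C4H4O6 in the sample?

Total n(LiOH) added = 0.3822 x 0.04044 = 0.01546 mol.
n(HNO3) used = 0.1549 x 0.007990 = 0.001238 mol, which equals the excess n(LiOH).
So n(LiOH) consumed by the sample = 0.01546 - 0.001238 = 0.01422 mol.
n(H2C4H4O6) = 0.01422 / 2 = 0.007109 mol.
mass H2C4H4O6 = 0.007109 x 150.09 = 1.067 g, so %H2C4H4O6 = 1.067/1.3540 x 100 = 78.8%.

78.8%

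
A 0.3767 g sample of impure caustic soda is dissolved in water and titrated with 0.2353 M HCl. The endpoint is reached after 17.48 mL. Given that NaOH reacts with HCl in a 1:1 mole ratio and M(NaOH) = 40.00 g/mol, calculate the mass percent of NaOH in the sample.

43.7%

n(HCl) = 0.2353 x 0.01748 = 0.004113 mol.
n(NaOH) = 0.004113 / 1 = 0.004113 mol.
mass of NaOH = 0.004113 x 40.00 = 0.1645 g.
% purity = 0.1645 / 0.3767 x 100 = 43.7%.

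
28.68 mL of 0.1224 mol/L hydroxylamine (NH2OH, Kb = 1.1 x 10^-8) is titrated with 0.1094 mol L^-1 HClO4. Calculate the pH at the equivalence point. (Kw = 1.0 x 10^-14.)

3.64

n(NH2OH) = 0.1224 x 0.02868 = 0.003510 mol; V(HClO4) at equivalence = 0.003510/0.1094 = 0.03209 L.
At equivalence the base is fully converted to NH3OH+; total volume = 0.06077 L, so [NH3OH+] = 0.003510/0.06077 = 0.05777 M.
Ka(NH3OH+) = Kw/Kb = 1.0e-14 / 1.1 x 10^-8 = 9.09e-7.
[H^+] = sqrt(Ka x [NH3OH+]) = sqrt(9.09e-7 x 0.05777) = 0.000229 M.
pH = -log(0.000229) = 3.64.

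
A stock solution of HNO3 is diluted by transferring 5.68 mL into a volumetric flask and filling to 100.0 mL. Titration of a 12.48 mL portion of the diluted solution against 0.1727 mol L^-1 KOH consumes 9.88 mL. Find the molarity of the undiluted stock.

2.41 M

n(KOH) = 0.1727 x 0.009880 = 0.001706 mol.
n(HNO3) in the aliquot = 0.001706 mol.
[diluted HNO3] = 0.001706 / 0.01248 = 0.1367 M.
Dilution factor = 100.0/5.680 = 17.61, so [stock] = 0.1367 x 17.61 = 2.41 M.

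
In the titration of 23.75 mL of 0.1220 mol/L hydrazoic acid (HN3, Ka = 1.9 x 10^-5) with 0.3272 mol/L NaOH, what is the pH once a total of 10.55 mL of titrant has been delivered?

n(acid) = 0.1220 x 0.02375 = 0.002897 mol; n(NaOH) added = 0.3272 x 0.01055 = 0.003452 mol.
Base is in excess by 0.003452 - 0.002897 = 0.0005545 mol in a total volume of 0.03430 L.
[OH^-] = 0.0005545/0.03430 = 0.01617 M, so pOH = 1.79 and pH = 14.00 - 1.79 = 12.21.

12.21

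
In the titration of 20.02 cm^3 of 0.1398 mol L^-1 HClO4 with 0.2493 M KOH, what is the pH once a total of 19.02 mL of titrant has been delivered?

12.70

n(acid) = 0.1398 x 0.02002 = 0.002799 mol; n(KOH) added = 0.2493 x 0.01902 = 0.004742 mol.
Base is in excess by 0.004742 - 0.002799 = 0.001943 mol in a total volume of 0.03904 L.
[OH^-] = 0.001943/0.03904 = 0.04977 M, so pOH = 1.30 and pH = 14.00 - 1.30 = 12.70.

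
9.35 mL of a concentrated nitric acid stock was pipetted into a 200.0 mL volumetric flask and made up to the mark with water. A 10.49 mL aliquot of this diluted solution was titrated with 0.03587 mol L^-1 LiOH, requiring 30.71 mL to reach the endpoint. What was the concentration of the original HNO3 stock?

n(LiOH) = 0.03587 x 0.03071 = 0.001102 mol.
n(HNO3) in the aliquot = 0.001102 mol.
[diluted HNO3] = 0.001102 / 0.01049 = 0.1050 M.
Dilution factor = 200.0/9.350 = 21.39, so [stock] = 0.1050 x 21.39 = 2.25 M.

2.25 M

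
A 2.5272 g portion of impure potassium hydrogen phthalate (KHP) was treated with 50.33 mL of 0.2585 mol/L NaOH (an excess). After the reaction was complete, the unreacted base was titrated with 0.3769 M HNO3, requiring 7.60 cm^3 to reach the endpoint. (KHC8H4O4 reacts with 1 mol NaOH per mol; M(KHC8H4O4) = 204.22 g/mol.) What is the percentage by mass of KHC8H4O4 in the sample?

Total n(NaOH) added = 0.2585 x 0.05033 = 0.01301 mol.
n(HNO3) used = 0.3769 x 0.007600 = 0.002864 mol, which equals the excess n(NaOH).
So n(NaOH) consumed by the sample = 0.01301 - 0.002864 = 0.01015 mol.
n(KHC8H4O4) = 0.01015 / 1 = 0.01015 mol.
mass KHC8H4O4 = 0.01015 x 204.22 = 2.072 g, so %KHC8H4O4 = 2.072/2.5272 x 100 = 82.0%.

82.0%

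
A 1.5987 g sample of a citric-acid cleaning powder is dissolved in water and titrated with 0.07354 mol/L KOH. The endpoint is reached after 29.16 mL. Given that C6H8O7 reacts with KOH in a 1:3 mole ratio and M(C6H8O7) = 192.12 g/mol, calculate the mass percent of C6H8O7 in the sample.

8.59%

n(KOH) = 0.07354 x 0.02916 = 0.002144 mol.
n(C6H8O7) = 0.002144 / 3 = 0.0007148 mol.
mass of C6H8O7 = 0.0007148 x 192.12 = 0.1373 g.
% purity = 0.1373 / 1.5987 x 100 = 8.59%.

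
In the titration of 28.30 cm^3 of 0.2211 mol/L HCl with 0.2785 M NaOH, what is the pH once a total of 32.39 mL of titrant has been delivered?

n(acid) = 0.2211 x 0.02830 = 0.006257 mol; n(NaOH) added = 0.2785 x 0.03239 = 0.009021 mol.
Base is in excess by 0.009021 - 0.006257 = 0.002763 mol in a total volume of 0.06069 L.
[OH^-] = 0.002763/0.06069 = 0.04553 M, so pOH = 1.34 and pH = 14.00 - 1.34 = 12.66.

12.66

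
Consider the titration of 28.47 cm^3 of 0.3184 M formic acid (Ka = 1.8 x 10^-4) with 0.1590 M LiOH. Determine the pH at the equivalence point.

n(HCOOH) = 0.3184 x 0.02847 = 0.009065 mol; V(LiOH) at equivalence = 0.009065/0.1590 = 0.05701 L.
At equivalence all the acid is converted to HCOO-; total volume = 0.02847 + 0.05701 = 0.08548 L, so [HCOO-] = 0.009065/0.08548 = 0.1060 M.
Kb = Kw/Ka = 1.0e-14 / 1.8 x 10^-4 = 5.56e-11.
[OH^-] = sqrt(Kb x [HCOO-]) = sqrt(5.56e-11 x 0.1060) = 2.43e-6 M.
pOH = 5.61, so pH = 14.00 - 5.61 = 8.39.

8.39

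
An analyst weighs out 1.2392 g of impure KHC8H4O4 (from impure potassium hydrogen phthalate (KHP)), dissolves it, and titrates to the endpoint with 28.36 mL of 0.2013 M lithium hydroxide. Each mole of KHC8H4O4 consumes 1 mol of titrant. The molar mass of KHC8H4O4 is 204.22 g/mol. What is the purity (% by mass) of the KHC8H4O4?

94.1%

n(LiOH) = 0.2013 x 0.02836 = 0.005709 mol.
n(KHC8H4O4) = 0.005709 / 1 = 0.005709 mol.
mass of KHC8H4O4 = 0.005709 x 204.22 = 1.166 g.
% purity = 1.166 / 1.2392 x 100 = 94.1%.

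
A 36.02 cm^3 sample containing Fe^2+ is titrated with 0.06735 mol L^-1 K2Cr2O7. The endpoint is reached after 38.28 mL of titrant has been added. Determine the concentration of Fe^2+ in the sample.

n(K2Cr2O7) = 0.06735 x 0.03828 = 0.002578 mol.
From the balanced equation, 1 mol K2Cr2O7 reacts with 6 mol Fe^2+, so n(Fe^2+) = 0.002578 x 6/1 = 0.01547 mol.
[Fe^2+] = 0.01547 / 0.03602 L = 0.429 M.

0.429 M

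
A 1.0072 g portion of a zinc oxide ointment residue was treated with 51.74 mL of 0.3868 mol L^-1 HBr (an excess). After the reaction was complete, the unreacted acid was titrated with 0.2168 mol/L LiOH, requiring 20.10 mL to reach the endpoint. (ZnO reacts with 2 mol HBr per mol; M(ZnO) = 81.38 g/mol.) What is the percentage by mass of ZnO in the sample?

63.2%

Total n(HBr) added = 0.3868 x 0.05174 = 0.02001 mol.
n(LiOH) used = 0.2168 x 0.02010 = 0.004358 mol, which equals the excess n(HBr).
So n(HBr) consumed by the sample = 0.02001 - 0.004358 = 0.01566 mol.
n(ZnO) = 0.01566 / 2 = 0.007828 mol.
mass ZnO = 0.007828 x 81.38 = 0.6370 g, so %ZnO = 0.6370/1.0072 x 100 = 63.2%.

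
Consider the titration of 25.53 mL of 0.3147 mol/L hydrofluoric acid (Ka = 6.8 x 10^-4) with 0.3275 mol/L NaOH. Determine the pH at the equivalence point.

n(HF) = 0.3147 x 0.02553 = 0.008034 mol; V(NaOH) at equivalence = 0.008034/0.3275 = 0.02453 L.
At equivalence all the acid is converted to F-; total volume = 0.02553 + 0.02453 = 0.05006 L, so [F-] = 0.008034/0.05006 = 0.1605 M.
Kb = Kw/Ka = 1.0e-14 / 6.8 x 10^-4 = 1.47e-11.
[OH^-] = sqrt(Kb x [F-]) = sqrt(1.47e-11 x 0.1605) = 1.54e-6 M.
pOH = 5.81, so pH = 14.00 - 5.81 = 8.19.

8.19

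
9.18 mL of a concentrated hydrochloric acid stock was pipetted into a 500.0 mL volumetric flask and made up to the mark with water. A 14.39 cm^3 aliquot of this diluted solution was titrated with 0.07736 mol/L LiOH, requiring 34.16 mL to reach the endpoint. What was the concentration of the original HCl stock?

n(LiOH) = 0.07736 x 0.03416 = 0.002643 mol.
n(HCl) in the aliquot = 0.002643 mol.
[diluted HCl] = 0.002643 / 0.01439 = 0.1836 M.
Dilution factor = 500.0/9.180 = 54.47, so [stock] = 0.1836 x 54.47 = 10.0 M.

10.0 M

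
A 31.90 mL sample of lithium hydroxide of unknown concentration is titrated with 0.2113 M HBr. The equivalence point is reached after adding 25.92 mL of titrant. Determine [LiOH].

0.172 M

n(HBr) delivered = 0.2113 x 0.02592 = 0.005477 mol.
For a 1:1 reaction, n(LiOH) = 0.005477 mol.
[LiOH] = 0.005477 mol / 0.03190 L = 0.172 M.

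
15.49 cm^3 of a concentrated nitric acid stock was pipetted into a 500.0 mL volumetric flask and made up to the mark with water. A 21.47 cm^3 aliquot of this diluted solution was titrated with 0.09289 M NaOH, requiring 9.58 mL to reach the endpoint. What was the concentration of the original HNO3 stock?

1.34 M

n(NaOH) = 0.09289 x 0.009580 = 0.0008899 mol.
n(HNO3) in the aliquot = 0.0008899 mol.
[diluted HNO3] = 0.0008899 / 0.02147 = 0.04145 M.
Dilution factor = 500.0/15.49 = 32.28, so [stock] = 0.04145 x 32.28 = 1.34 M.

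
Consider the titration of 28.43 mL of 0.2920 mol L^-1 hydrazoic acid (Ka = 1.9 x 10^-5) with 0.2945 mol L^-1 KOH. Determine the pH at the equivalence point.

8.94

n(HN3) = 0.2920 x 0.02843 = 0.008302 mol; V(KOH) at equivalence = 0.008302/0.2945 = 0.02819 L.
At equivalence all the acid is converted to N3-; total volume = 0.02843 + 0.02819 = 0.05662 L, so [N3-] = 0.008302/0.05662 = 0.1466 M.
Kb = Kw/Ka = 1.0e-14 / 1.9 x 10^-5 = 5.26e-10.
[OH^-] = sqrt(Kb x [N3-]) = sqrt(5.26e-10 x 0.1466) = 8.78e-6 M.
pOH = 5.06, so pH = 14.00 - 5.06 = 8.94.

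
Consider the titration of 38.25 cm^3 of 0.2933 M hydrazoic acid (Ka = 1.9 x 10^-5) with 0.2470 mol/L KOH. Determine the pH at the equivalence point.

n(HN3) = 0.2933 x 0.03825 = 0.01122 mol; V(KOH) at equivalence = 0.01122/0.2470 = 0.04542 L.
At equivalence all the acid is converted to N3-; total volume = 0.03825 + 0.04542 = 0.08367 L, so [N3-] = 0.01122/0.08367 = 0.1341 M.
Kb = Kw/Ka = 1.0e-14 / 1.9 x 10^-5 = 5.26e-10.
[OH^-] = sqrt(Kb x [N3-]) = sqrt(5.26e-10 x 0.1341) = 8.40e-6 M.
pOH = 5.08, so pH = 14.00 - 5.08 = 8.92.

8.92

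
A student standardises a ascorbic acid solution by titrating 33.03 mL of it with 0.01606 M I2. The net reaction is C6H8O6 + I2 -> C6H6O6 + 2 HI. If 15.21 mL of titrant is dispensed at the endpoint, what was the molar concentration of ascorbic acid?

0.00740 M

n(I2) = 0.01606 x 0.01521 = 0.0002443 mol.
From the balanced equation, 1 mol I2 reacts with 1 mol ascorbic acid, so n(ascorbic acid) = 0.0002443 x 1/1 = 0.0002443 mol.
[ascorbic acid] = 0.0002443 / 0.03303 L = 0.00740 M.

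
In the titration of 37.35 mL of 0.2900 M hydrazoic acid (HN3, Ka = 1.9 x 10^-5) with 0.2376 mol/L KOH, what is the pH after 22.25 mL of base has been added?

4.70

Initial n(HN3) = 0.2900 x 0.03735 = 0.01083 mol.
n(KOH) added = 0.2376 x 0.02225 = 0.005287 mol, converting that many moles of HN3 to N3-.
Remaining n(HN3) = 0.005545 mol; n(N3-) = 0.005287 mol.
By Henderson-Hasselbalch, pH = pKa + log([A^-]/[HA]) = 4.72 + log(0.005287/0.005545) = 4.72 + (-0.02) = 4.70.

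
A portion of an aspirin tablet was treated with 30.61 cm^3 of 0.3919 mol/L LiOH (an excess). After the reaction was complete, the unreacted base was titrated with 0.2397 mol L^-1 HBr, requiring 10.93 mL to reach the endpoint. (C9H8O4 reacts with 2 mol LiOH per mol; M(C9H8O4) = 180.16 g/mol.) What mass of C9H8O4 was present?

0.845 g

Total n(LiOH) added = 0.3919 x 0.03061 = 0.01200 mol.
n(HBr) used = 0.2397 x 0.01093 = 0.002620 mol, which equals the excess n(LiOH).
So n(LiOH) consumed by the sample = 0.01200 - 0.002620 = 0.009376 mol.
n(C9H8O4) = 0.009376 / 2 = 0.004688 mol.
mass = 0.004688 mol x 180.16 g/mol = 0.845 g.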